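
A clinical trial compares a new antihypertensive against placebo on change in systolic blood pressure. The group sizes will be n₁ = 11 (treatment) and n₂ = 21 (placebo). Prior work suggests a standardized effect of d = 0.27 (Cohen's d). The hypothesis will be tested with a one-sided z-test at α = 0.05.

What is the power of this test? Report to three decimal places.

Power ≈ 0.179

Noncentrality parameter: λ = d / √(1/n₁ + 1/n₂) = 0.27 / √(1/11 + 1/21) = 0.7254
One-sided α = 0.05 → critical value z_{0.05} = 1.645.
Power = P(Z > 1.645 − λ) = Φ(-0.919) = 0.1789.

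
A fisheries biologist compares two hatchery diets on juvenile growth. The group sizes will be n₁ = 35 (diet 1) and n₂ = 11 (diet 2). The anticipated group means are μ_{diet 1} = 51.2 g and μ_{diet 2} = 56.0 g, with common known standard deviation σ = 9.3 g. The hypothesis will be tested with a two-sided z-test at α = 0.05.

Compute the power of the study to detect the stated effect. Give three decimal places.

Power ≈ 0.321

Standardized effect: d = |μ_{diet 1} − μ_{diet 2}| / σ = |51.2 − 56.0| / 9.3 = 0.5161
Noncentrality parameter: δ = d / √(1/n₁ + 1/n₂) = 0.5161 / √(1/35 + 1/11) = 1.4932
Two-sided α = 0.05 → critical value z_{0.025} = 1.960.
Power = Φ(δ − 1.960) + Φ(−δ − 1.960) = Φ(-0.467) + Φ(-3.453) = 0.3203 + 0.0003 = 0.3206.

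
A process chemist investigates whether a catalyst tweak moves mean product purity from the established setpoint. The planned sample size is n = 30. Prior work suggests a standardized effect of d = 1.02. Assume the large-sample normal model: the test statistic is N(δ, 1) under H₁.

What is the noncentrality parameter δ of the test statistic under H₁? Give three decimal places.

The noncentrality parameter scales effect size by the design's sample-size factor: δ = d·√n = 1.02 × √30 = 5.5868

δ ≈ 5.587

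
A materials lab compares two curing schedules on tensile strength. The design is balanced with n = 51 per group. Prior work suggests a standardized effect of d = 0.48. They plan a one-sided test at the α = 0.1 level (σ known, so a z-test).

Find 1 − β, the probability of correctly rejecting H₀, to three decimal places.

Power ≈ 0.873

Noncentrality parameter: δ = d·√(n/2) = 0.48 × √(51/2) = 2.4239
One-sided α = 0.1 → critical value z_{0.1} = 1.282.
Power = Φ(δ − 1.282) = Φ(1.142) = 0.8733.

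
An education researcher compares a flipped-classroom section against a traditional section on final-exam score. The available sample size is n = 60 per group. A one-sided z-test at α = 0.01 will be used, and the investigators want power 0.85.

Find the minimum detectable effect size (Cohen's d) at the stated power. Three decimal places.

Required noncentrality: δ = z_{0.01} + z_{0.15} = 2.326 + 1.036 = 3.363.
δ = d·√(n/2) ⇒ d = δ/√(n/2) = 3.363/√(60/2) = 0.6140.

d ≈ 0.614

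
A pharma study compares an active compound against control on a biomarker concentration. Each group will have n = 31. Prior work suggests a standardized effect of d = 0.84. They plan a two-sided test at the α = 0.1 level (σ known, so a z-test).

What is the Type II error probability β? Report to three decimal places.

Noncentrality parameter: δ = d·√(n/2) = 0.84 × √(31/2) = 3.3071
Critical value for a two-sided test at α = 0.1: z_{α/2} = 1.645.
Power = Φ(δ − 1.645) + Φ(−δ − 1.645) = Φ(1.662) + Φ(-4.952) = 0.9518 + 0.0000 = 0.9518.
Type II error: β = 1 − power = 1 − 0.9518 = 0.0482.

β ≈ 0.048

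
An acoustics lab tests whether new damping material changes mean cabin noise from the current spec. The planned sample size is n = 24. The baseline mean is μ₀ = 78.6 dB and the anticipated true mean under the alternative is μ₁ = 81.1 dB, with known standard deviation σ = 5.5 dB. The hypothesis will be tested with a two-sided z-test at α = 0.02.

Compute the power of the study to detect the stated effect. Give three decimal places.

Standardized effect: d = |μ₁ − μ₀| / σ = |81.1 − 78.6| / 5.5 = 0.4545
Noncentrality parameter: δ = d·√n = 0.4545 × √24 = 2.2268
Two-sided α = 0.02 → critical value z_{0.01} = 2.326.
Power = Φ(δ − 2.326) + Φ(−δ − 2.326) = Φ(-0.100) + Φ(-4.553) = 0.4604 + 0.0000 = 0.4604.

Power ≈ 0.460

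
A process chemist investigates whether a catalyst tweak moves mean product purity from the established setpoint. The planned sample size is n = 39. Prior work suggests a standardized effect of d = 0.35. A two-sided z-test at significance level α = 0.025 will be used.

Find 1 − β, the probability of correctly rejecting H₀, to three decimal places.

Power ≈ 0.478

Noncentrality parameter: δ = d·√n = 0.35 × √39 = 2.1857
Two-sided α = 0.025 → critical value z_{0.0125} = 2.241.
Power = Φ(δ − 2.241) + Φ(−δ − 2.241) = Φ(-0.056) + Φ(-4.427) = 0.4778 + 0.0000 = 0.4778.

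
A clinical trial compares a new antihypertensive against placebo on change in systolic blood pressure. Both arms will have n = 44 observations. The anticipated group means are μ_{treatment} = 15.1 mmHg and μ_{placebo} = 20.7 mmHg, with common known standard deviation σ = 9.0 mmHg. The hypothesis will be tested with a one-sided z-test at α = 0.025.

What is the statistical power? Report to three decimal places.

Standardized effect: d = |μ_{treatment} − μ_{placebo}| / σ = |15.1 − 20.7| / 9.0 = 0.6222
Noncentrality parameter: δ = d·√(n/2) = 0.6222 × √(44/2) = 2.9185
One-sided α = 0.025 → critical value z_{0.025} = 1.960.
Power = P(Z > 1.960 − δ) = Φ(0.959) = 0.8311.

Power ≈ 0.831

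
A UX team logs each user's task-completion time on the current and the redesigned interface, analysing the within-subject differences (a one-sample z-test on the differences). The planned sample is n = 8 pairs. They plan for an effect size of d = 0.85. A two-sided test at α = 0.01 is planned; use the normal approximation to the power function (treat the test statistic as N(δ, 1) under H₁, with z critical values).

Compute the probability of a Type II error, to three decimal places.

β ≈ 0.568

Noncentrality parameter: δ = d·√n = 0.85 × √8 = 2.4042
Two-sided α = 0.01 → critical value z_{0.005} = 2.576.
Power = Φ(δ − 2.576) + Φ(−δ − 2.576) = Φ(-0.172) + Φ(-4.980) = 0.4318 + 0.0000 = 0.4319.
Type II error: β = 1 − power = 1 − 0.4319 = 0.5681.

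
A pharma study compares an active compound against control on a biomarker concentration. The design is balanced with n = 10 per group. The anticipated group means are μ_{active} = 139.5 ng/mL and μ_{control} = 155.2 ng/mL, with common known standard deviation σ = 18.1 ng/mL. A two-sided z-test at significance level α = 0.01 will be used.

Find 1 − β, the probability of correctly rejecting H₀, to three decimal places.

Power ≈ 0.262

Standardized effect: d = |μ_{active} − μ_{control}| / σ = |139.5 − 155.2| / 18.1 = 0.8674
Noncentrality parameter: δ = d·√(n/2) = 0.8674 × √(10/2) = 1.9396
Critical value for a two-sided test at α = 0.01: z_{α/2} = 2.576.
Power = Φ(δ − 2.576) + Φ(−δ − 2.576) = Φ(-0.636) + Φ(-4.515) = 0.2623 + 0.0000 = 0.2623.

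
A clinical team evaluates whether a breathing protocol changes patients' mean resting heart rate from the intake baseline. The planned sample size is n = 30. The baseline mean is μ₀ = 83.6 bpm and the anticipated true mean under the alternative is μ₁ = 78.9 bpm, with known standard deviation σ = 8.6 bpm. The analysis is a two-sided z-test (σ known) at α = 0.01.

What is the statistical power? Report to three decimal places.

Standardized effect: d = |μ₁ − μ₀| / σ = |78.9 − 83.6| / 8.6 = 0.5465
Noncentrality parameter: δ = d·√n = 0.5465 × √30 = 2.9934
Critical value for a two-sided test at α = 0.01: z_{α/2} = 2.576.
Power = Φ(δ − 2.576) + Φ(−δ − 2.576) = Φ(0.418) + Φ(-5.569) = 0.6619 + 0.0000 = 0.6619.

Power ≈ 0.662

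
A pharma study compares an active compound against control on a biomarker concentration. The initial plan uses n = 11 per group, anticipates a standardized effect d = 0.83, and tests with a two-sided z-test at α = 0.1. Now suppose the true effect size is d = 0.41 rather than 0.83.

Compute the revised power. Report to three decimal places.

Power ≈ 0.252

With d = 0.41: δ = d·√(n/2) = 0.41 × √(11/2) = 0.9615. Critical value z_{0.05} = 1.645.
Revised power = Φ(δ − 1.645) + Φ(−δ − 1.645) = Φ(-0.683) + Φ(-2.606) = 0.2472 + 0.0046 = 0.2518.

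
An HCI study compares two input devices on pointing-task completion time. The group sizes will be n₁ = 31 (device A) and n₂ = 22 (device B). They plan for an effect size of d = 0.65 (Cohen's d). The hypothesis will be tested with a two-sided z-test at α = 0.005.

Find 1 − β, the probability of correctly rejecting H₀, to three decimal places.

Noncentrality parameter: δ = d / √(1/n₁ + 1/n₂) = 0.65 / √(1/31 + 1/22) = 2.3317
Critical value for a two-sided test at α = 0.005: z_{α/2} = 2.807.
Power = Φ(δ − 2.807) + Φ(−δ − 2.807) = Φ(-0.475) + Φ(-5.139) = 0.3173 + 0.0000 = 0.3173.

Power ≈ 0.317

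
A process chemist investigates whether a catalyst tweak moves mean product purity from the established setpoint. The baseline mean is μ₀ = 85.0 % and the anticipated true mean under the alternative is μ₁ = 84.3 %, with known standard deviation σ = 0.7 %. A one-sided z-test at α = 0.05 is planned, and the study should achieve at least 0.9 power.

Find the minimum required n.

n = 9

Standardized effect: d = |μ₁ − μ₀| / σ = |84.3 − 85.0| / 0.7 = 1.0000
Set Φ(δ − 1.645) = 0.9; then δ − 1.645 = Φ⁻¹(0.9) = 1.282, giving δ = 2.926.
δ = d·√n ⇒ n = (δ/d)² = (2.926 / 1.0000)² = 8.56.
Round up to the next whole unit.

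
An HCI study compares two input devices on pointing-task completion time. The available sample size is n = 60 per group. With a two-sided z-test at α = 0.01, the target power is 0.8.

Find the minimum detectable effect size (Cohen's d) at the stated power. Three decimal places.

d ≈ 0.624

Required noncentrality: δ = z_{0.005} + z_{0.20} = 2.576 + 0.842 = 3.417.
(Lower-tail contribution to power is negligible for δ > 0.)
δ = d·√(n/2) ⇒ d = δ/√(n/2) = 3.417/√(60/2) = 0.6239.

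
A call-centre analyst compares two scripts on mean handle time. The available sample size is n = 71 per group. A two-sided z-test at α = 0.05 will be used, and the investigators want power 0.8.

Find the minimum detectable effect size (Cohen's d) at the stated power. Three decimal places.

d ≈ 0.470

Need Φ(δ − 1.960) = 0.8, so δ = 1.960 + 0.842 = 2.802.
(The second rejection-region term Φ(−δ − z_{α/2}) is negligible and dropped.)
δ = d·√(n/2) ⇒ d = δ/√(n/2) = 2.802/√(71/2) = 0.4702.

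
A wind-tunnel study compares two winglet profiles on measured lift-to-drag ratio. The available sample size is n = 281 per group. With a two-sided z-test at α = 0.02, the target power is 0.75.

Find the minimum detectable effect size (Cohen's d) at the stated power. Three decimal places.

Need Φ(δ − 2.326) = 0.75, so δ = 2.326 + 0.674 = 3.001.
(The second rejection-region term Φ(−δ − z_{α/2}) is negligible and dropped.)
δ = d·√(n/2) ⇒ d = δ/√(n/2) = 3.001/√(281/2) = 0.2532.

d ≈ 0.253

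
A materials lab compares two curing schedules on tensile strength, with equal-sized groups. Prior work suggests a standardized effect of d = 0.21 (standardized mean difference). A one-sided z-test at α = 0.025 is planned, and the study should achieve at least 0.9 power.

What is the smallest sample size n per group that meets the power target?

For power 0.9 need Φ(δ − z_{0.025}) = 0.9, so δ = z_{0.025} + z_{0.10} = 1.960 + 1.282 = 3.242.
δ = d·√(n/2) ⇒ n = 2(δ/d)² = 2 × (3.242 / 0.21)² = 476.53.
Rounding up, n = 477 per group.

n = 477 per group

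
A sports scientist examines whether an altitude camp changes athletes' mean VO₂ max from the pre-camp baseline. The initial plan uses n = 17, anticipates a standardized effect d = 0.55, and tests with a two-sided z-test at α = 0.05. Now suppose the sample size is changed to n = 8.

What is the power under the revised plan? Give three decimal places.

Power ≈ 0.343

With n = 8: δ = d·√n = 0.55 × √8 = 1.5556. Critical value z_{0.025} = 1.960.
Revised power = Φ(δ − 1.960) + Φ(−δ − 1.960) = Φ(-0.404) + Φ(-3.516) = 0.3430 + 0.0002 = 0.3432.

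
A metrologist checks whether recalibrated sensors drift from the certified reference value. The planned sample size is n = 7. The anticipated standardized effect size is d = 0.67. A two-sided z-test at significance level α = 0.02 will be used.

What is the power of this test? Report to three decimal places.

Power ≈ 0.290

Noncentrality parameter: δ = d·√n = 0.67 × √7 = 1.7727
Critical value for a two-sided test at α = 0.02: z_{α/2} = 2.326.
Power = Φ(δ − 2.326) + Φ(−δ − 2.326) = Φ(-0.554) + Φ(-4.099) = 0.2899 + 0.0000 = 0.2899.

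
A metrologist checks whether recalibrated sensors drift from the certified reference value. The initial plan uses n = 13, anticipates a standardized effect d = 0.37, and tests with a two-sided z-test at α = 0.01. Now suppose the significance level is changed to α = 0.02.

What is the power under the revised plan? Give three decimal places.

δ = d·√n = 0.37 × √13 = 1.3341 (unchanged). New critical value: z_{0.01} = 2.326.
Revised power = Φ(δ − 2.326) + Φ(−δ − 2.326) = Φ(-0.992) + Φ(-3.660) = 0.1605 + 0.0001 = 0.1607.

Power ≈ 0.161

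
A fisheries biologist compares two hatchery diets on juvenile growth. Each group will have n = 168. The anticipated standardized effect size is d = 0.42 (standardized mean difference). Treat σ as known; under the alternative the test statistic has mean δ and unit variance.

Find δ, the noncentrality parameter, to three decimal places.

δ = d·√(n/2) = 0.42 × √(168/2) = 3.8494

δ ≈ 3.849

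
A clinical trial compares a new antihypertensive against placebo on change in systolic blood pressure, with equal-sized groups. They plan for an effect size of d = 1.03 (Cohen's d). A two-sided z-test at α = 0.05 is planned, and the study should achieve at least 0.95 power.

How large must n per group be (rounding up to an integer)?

n = 25 per group

For power 0.95 need Φ(δ − z_{0.025}) = 0.95, so δ = z_{0.025} + z_{0.05} = 1.960 + 1.645 = 3.605.
(Ignoring the negligible lower-tail rejection probability gives the usual closed-form inversion.)
δ = d·√(n/2) ⇒ n = 2(δ/d)² = 2 × (3.605 / 1.03)² = 24.50.
Round up to the next whole unit.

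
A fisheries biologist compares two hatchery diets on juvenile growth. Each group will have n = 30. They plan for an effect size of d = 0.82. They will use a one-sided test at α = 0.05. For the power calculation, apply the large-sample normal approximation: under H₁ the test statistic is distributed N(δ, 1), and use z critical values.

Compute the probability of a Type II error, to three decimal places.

β ≈ 0.063

Noncentrality parameter: δ = d·√(n/2) = 0.82 × √(30/2) = 3.1758
One-sided α = 0.05 → critical value z_{0.05} = 1.645.
Power = Φ(δ − 1.645) = Φ(1.531) = 0.9371.
Type II error: β = 1 − power = 1 − 0.9371 = 0.0629.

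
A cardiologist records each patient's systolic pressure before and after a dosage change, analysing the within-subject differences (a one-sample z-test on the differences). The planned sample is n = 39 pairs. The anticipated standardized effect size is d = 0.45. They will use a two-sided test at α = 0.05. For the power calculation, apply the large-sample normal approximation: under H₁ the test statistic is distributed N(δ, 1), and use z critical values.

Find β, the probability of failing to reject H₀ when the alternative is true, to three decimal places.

β ≈ 0.198

Noncentrality parameter: δ = d·√n = 0.45 × √39 = 2.8102
Two-sided α = 0.05 → critical value z_{0.025} = 1.960.
Power = Φ(δ − 1.960) + Φ(−δ − 1.960) = Φ(0.850) + Φ(-4.770) = 0.8024 + 0.0000 = 0.8024.
Type II error: β = 1 − power = 1 − 0.8024 = 0.1976.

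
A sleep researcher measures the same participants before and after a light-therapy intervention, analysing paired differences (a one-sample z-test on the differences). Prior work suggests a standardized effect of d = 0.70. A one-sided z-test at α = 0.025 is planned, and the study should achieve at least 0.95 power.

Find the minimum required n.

n = 27

Set Φ(δ − 1.960) = 0.95; then δ − 1.960 = Φ⁻¹(0.95) = 1.645, giving δ = 3.605.
δ = d·√n ⇒ n = (δ/d)² = (3.605 / 0.70)² = 26.52.
Round up to the next whole unit.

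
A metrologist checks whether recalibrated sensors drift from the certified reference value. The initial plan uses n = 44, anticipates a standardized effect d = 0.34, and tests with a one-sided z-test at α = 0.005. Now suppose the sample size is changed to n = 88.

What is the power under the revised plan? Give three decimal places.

Power ≈ 0.730

With n = 88: δ = d·√n = 0.34 × √88 = 3.1895. Critical value z_{0.005} = 2.576.
Revised power = Φ(δ − 2.576) = Φ(0.614) = 0.7303.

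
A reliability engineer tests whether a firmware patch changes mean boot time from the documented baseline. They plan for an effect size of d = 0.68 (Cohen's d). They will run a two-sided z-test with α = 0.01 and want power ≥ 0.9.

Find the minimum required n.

n = 33

Set Φ(δ − 2.576) = 0.9; then δ − 2.576 = Φ⁻¹(0.9) = 1.282, giving δ = 3.857.
(The Φ(−δ − z_{α/2}) term is vanishingly small for δ > 0 and is dropped in the standard sample-size formula.)
δ = d·√n ⇒ n = (δ/d)² = (3.857 / 0.68)² = 32.18.
Rounding up, n = 33.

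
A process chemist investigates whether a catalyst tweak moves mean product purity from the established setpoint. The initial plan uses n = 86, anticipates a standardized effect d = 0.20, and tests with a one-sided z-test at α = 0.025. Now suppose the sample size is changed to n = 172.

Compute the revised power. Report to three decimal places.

With n = 172: δ = d·√n = 0.20 × √172 = 2.6230. Critical value z_{0.025} = 1.960.
Revised power = Φ(δ − 1.960) = Φ(0.663) = 0.7463.

Power ≈ 0.746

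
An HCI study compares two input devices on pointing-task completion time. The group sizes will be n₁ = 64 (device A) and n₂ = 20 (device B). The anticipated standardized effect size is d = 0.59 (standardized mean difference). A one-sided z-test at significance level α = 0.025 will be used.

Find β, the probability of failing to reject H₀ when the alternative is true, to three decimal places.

β ≈ 0.366

Noncentrality parameter: δ = d / √(1/n₁ + 1/n₂) = 0.59 / √(1/64 + 1/20) = 2.3031
Critical value for a one-sided test at α = 0.025: z_α = 1.960.
Power = Φ(δ − 1.960) = Φ(0.343) = 0.6343.
Type II error: β = 1 − power = 1 − 0.6343 = 0.3657.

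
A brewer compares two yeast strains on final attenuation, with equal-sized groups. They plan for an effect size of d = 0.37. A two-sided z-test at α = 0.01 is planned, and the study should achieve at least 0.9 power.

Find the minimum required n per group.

Set Φ(δ − 2.576) = 0.9; then δ − 2.576 = Φ⁻¹(0.9) = 1.282, giving δ = 3.857.
(Ignoring the negligible lower-tail rejection probability gives the usual closed-form inversion.)
δ = d·√(n/2) ⇒ n = 2(δ/d)² = 2 × (3.857 / 0.37)² = 217.38.
Rounding up, n = 218 per group.

n = 218 per group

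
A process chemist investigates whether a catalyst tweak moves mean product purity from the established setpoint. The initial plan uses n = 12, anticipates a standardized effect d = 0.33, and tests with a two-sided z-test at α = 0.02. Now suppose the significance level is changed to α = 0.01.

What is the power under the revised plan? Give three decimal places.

Power ≈ 0.076

δ = d·√n = 0.33 × √12 = 1.1432 (unchanged). New critical value: z_{0.005} = 2.576.
Revised power = Φ(δ − 2.576) + Φ(−δ − 2.576) = Φ(-1.433) + Φ(-3.719) = 0.0760 + 0.0001 = 0.0761.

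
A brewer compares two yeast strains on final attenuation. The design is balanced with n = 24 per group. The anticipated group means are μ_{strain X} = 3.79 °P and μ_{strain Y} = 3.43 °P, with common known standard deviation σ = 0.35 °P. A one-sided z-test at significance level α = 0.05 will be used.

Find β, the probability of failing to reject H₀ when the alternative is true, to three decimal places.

β ≈ 0.028

Standardized effect: d = |μ_{strain X} − μ_{strain Y}| / σ = |3.79 − 3.43| / 0.35 = 1.0286
Noncentrality parameter: δ = d·√(n/2) = 1.0286 × √(24/2) = 3.5631
Critical value for a one-sided test at α = 0.05: z_α = 1.645.
Power = Φ(δ − 1.645) = Φ(1.918) = 0.9725.
Type II error: β = 1 − power = 1 − 0.9725 = 0.0275.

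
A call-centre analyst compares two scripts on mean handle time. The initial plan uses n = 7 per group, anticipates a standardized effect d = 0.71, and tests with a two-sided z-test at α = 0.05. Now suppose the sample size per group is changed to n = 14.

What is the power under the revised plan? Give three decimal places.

With n = 14 per group: δ = d·√(n/2) = 0.71 × √(14/2) = 1.8785. Critical value z_{0.025} = 1.960.
Revised power = Φ(δ − 1.960) + Φ(−δ − 1.960) = Φ(-0.081) + Φ(-3.838) = 0.4675 + 0.0001 = 0.4676.

Power ≈ 0.468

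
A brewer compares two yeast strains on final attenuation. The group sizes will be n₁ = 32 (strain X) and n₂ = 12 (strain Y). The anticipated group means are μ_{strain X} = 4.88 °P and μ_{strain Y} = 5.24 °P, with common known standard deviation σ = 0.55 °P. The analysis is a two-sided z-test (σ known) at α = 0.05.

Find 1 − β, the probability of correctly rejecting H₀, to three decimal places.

Power ≈ 0.490

Standardized effect: d = |μ_{strain X} − μ_{strain Y}| / σ = |4.88 − 5.24| / 0.55 = 0.6545
Noncentrality parameter: δ = d / √(1/n₁ + 1/n₂) = 0.6545 / √(1/32 + 1/12) = 1.9337
Two-sided α = 0.05 → critical value z_{0.025} = 1.960.
Power = Φ(δ − 1.960) + Φ(−δ − 1.960) = Φ(-0.026) + Φ(-3.894) = 0.4895 + 0.0000 = 0.4896.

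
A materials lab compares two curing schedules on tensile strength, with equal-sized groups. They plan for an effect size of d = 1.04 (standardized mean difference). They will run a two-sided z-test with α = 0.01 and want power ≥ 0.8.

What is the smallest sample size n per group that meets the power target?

n = 22 per group

For power 0.8 need Φ(δ − z_{0.005}) = 0.8, so δ = z_{0.005} + z_{0.20} = 2.576 + 0.842 = 3.417.
(The Φ(−δ − z_{α/2}) term is vanishingly small for δ > 0 and is dropped in the standard sample-size formula.)
δ = d·√(n/2) ⇒ n = 2(δ/d)² = 2 × (3.417 / 1.04)² = 21.60.
Round up to the next whole unit.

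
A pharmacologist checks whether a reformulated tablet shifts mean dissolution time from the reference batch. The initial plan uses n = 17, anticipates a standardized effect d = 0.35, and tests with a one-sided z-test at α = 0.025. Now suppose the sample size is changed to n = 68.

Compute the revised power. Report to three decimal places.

Power ≈ 0.823

With n = 68: δ = d·√n = 0.35 × √68 = 2.8862. Critical value z_{0.025} = 1.960.
Revised power = Φ(δ − 1.960) = Φ(0.926) = 0.8228.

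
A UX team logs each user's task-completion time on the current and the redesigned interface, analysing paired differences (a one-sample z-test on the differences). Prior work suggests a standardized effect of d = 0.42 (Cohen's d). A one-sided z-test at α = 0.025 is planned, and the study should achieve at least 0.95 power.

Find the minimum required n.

Set Φ(δ − 1.960) = 0.95; then δ − 1.960 = Φ⁻¹(0.95) = 1.645, giving δ = 3.605.
δ = d·√n ⇒ n = (δ/d)² = (3.605 / 0.42)² = 73.67.
Rounding up, n = 74.

n = 74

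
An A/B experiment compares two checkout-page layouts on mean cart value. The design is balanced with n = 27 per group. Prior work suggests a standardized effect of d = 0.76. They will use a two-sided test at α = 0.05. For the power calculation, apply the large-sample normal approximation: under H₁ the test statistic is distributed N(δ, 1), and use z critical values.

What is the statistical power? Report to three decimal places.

Power ≈ 0.797

Noncentrality parameter: δ = d·√(n/2) = 0.76 × √(27/2) = 2.7924
Two-sided α = 0.05 → critical value z_{0.025} = 1.960.
Power = Φ(δ − 1.960) + Φ(−δ − 1.960) = Φ(0.832) + Φ(-4.752) = 0.7974 + 0.0000 = 0.7974.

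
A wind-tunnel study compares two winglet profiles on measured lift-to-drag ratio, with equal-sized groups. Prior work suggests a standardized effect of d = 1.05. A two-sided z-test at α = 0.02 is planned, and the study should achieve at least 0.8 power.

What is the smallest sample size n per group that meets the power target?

For power 0.8 need Φ(δ − z_{0.01}) = 0.8, so δ = z_{0.01} + z_{0.20} = 2.326 + 0.842 = 3.168.
(Ignoring the negligible lower-tail rejection probability gives the usual closed-form inversion.)
δ = d·√(n/2) ⇒ n = 2(δ/d)² = 2 × (3.168 / 1.05)² = 18.21.
Round up to the next whole unit.

n = 19 per group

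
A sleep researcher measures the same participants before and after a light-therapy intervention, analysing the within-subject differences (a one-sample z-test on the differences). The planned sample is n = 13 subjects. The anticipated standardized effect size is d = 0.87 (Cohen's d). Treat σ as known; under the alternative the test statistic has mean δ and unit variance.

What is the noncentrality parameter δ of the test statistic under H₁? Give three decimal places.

The noncentrality parameter scales effect size by the design's sample-size factor: δ = d·√n = 0.87 × √13 = 3.1368

δ ≈ 3.137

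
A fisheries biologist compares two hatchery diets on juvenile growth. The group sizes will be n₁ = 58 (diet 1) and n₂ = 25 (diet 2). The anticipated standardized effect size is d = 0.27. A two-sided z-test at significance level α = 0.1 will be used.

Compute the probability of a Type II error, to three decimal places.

Noncentrality parameter: λ = d / √(1/n₁ + 1/n₂) = 0.27 / √(1/58 + 1/25) = 1.1285
Two-sided α = 0.1 → critical value z_{0.05} = 1.645.
Power = Φ(λ − 1.645) + Φ(−λ − 1.645) = Φ(-0.516) + Φ(-2.773) = 0.3028 + 0.0028 = 0.3056.
Type II error: β = 1 − power = 1 − 0.3056 = 0.6944.

β ≈ 0.694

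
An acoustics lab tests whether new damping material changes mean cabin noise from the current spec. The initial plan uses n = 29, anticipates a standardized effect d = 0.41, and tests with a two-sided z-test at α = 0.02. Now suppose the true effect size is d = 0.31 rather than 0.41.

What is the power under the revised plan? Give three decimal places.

Power ≈ 0.256

With d = 0.31: δ = d·√n = 0.31 × √29 = 1.6694. Critical value z_{0.01} = 2.326.
Revised power = Φ(δ − 2.326) + Φ(−δ − 2.326) = Φ(-0.657) + Φ(-3.996) = 0.2556 + 0.0000 = 0.2556.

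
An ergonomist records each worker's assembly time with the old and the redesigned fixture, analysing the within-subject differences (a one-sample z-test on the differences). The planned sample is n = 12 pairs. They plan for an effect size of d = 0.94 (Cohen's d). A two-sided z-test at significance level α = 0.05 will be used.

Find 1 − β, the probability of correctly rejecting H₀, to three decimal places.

Noncentrality parameter: δ = d·√n = 0.94 × √12 = 3.2563
Critical value for a two-sided test at α = 0.05: z_{α/2} = 1.960.
Power = Φ(δ − 1.960) + Φ(−δ − 1.960) = Φ(1.296) + Φ(-5.216) = 0.9026 + 0.0000 = 0.9026.

Power ≈ 0.903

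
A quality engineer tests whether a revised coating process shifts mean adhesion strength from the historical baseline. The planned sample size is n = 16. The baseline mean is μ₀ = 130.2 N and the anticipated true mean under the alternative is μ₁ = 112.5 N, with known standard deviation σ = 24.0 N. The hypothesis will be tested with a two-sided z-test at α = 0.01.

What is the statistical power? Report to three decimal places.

Standardized effect: d = |μ₁ − μ₀| / σ = |112.5 − 130.2| / 24.0 = 0.7375
Noncentrality parameter: δ = d·√n = 0.7375 × √16 = 2.9500
Two-sided α = 0.01 → critical value z_{0.005} = 2.576.
Power = Φ(δ − 2.576) + Φ(−δ − 2.576) = Φ(0.374) + Φ(-5.526) = 0.6459 + 0.0000 = 0.6459.

Power ≈ 0.646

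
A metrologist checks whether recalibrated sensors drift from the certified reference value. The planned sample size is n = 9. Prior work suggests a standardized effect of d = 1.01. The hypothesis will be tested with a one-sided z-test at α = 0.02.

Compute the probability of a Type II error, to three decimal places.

β ≈ 0.164

Noncentrality parameter: δ = d·√n = 1.01 × √9 = 3.0300
One-sided α = 0.02 → critical value z_{0.02} = 2.054.
Power = P(Z > 2.054 − δ) = Φ(0.976) = 0.8355.
Type II error: β = 1 − power = 1 − 0.8355 = 0.1645.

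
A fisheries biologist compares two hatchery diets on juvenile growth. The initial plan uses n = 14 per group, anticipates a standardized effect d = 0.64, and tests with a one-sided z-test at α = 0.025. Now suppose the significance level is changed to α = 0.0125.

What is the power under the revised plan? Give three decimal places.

Power ≈ 0.292

δ = d·√(n/2) = 0.64 × √(14/2) = 1.6933 (unchanged). New critical value: z_{0.0125} = 2.241.
Revised power = Φ(δ − 2.241) = Φ(-0.548) = 0.2918.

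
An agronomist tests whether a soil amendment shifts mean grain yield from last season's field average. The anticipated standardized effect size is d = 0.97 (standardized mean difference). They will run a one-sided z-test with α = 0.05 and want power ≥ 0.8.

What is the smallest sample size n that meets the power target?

Set Φ(δ − 1.645) = 0.8; then δ − 1.645 = Φ⁻¹(0.8) = 0.842, giving δ = 2.486.
δ = d·√n ⇒ n = (δ/d)² = (2.486 / 0.97)² = 6.57.
Rounding up, n = 7.

n = 7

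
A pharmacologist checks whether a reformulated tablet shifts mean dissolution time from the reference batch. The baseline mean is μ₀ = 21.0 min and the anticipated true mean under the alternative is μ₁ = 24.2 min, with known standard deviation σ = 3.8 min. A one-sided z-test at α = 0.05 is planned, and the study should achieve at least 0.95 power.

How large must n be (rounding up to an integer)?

n = 16

Standardized effect: d = |μ₁ − μ₀| / σ = |24.2 − 21.0| / 3.8 = 0.8421
For power 0.95 need Φ(δ − z_{0.05}) = 0.95, so δ = z_{0.05} + z_{0.05} = 1.645 + 1.645 = 3.290.
δ = d·√n ⇒ n = (δ/d)² = (3.290 / 0.8421)² = 15.26.
Round up to the next whole unit.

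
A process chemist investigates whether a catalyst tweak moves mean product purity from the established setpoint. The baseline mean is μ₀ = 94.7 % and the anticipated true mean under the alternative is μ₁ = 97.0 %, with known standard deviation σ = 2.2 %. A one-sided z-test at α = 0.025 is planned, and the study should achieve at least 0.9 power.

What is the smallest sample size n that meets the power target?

Standardized effect: d = |μ₁ − μ₀| / σ = |97.0 − 94.7| / 2.2 = 1.0455
For power 0.9 need Φ(δ − z_{0.025}) = 0.9, so δ = z_{0.025} + z_{0.10} = 1.960 + 1.282 = 3.242.
δ = d·√n ⇒ n = (δ/d)² = (3.242 / 1.0455)² = 9.61.
Rounding up, n = 10.

n = 10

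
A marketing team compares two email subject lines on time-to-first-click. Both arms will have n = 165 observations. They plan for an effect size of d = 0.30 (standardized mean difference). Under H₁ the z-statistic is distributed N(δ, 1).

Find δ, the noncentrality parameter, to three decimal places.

δ ≈ 2.725

δ = d·√(n/2) = 0.30 × √(165/2) = 2.7249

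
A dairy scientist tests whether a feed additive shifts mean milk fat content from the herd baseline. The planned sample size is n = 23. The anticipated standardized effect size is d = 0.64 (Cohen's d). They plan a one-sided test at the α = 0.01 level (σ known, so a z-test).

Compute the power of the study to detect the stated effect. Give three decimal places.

Power ≈ 0.771

Noncentrality parameter: δ = d·√n = 0.64 × √23 = 3.0693
One-sided α = 0.01 → critical value z_{0.01} = 2.326.
Power = P(Z > 2.326 − δ) = Φ(0.743) = 0.7713.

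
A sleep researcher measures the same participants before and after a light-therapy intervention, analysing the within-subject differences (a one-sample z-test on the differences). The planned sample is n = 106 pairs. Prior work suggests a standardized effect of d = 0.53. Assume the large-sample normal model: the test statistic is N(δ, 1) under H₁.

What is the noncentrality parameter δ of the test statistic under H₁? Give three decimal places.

δ ≈ 5.457

The noncentrality parameter scales effect size by the design's sample-size factor: δ = d·√n = 0.53 × √106 = 5.4567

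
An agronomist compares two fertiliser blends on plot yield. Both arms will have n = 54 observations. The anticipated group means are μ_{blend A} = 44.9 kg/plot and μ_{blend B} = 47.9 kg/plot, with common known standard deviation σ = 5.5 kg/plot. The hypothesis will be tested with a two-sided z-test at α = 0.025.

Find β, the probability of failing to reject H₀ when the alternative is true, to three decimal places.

Standardized effect: d = |μ_{blend A} − μ_{blend B}| / σ = |44.9 − 47.9| / 5.5 = 0.5455
Noncentrality parameter: δ = d·√(n/2) = 0.5455 × √(54/2) = 2.8343
Critical value for a two-sided test at α = 0.025: z_{α/2} = 2.241.
Power = Φ(δ − 2.241) + Φ(−δ − 2.241) = Φ(0.593) + Φ(-5.076) = 0.7234 + 0.0000 = 0.7234.
Type II error: β = 1 − power = 1 − 0.7234 = 0.2766.

β ≈ 0.277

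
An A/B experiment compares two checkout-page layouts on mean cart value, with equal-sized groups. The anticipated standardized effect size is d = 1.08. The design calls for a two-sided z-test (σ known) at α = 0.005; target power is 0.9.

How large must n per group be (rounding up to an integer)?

For power 0.9 need Φ(δ − z_{0.0025}) = 0.9, so δ = z_{0.0025} + z_{0.10} = 2.807 + 1.282 = 4.089.
(The Φ(−δ − z_{α/2}) term is vanishingly small for δ > 0 and is dropped in the standard sample-size formula.)
δ = d·√(n/2) ⇒ n = 2(δ/d)² = 2 × (4.089 / 1.08)² = 28.66.
Round up to the next whole unit.

n = 29 per group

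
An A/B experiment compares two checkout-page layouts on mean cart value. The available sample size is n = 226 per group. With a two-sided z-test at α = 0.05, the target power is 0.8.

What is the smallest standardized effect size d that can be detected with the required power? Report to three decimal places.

Need Φ(δ − 1.960) = 0.8, so δ = 1.960 + 0.842 = 2.802.
(Lower-tail contribution to power is negligible for δ > 0.)
δ = d·√(n/2) ⇒ d = δ/√(n/2) = 2.802/√(226/2) = 0.2636.

d ≈ 0.264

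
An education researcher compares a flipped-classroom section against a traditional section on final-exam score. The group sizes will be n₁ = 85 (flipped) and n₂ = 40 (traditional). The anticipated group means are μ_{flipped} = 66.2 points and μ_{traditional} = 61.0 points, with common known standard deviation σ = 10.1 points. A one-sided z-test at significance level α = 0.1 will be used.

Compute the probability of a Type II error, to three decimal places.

β ≈ 0.080

Standardized effect: d = |μ_{flipped} − μ_{traditional}| / σ = |66.2 − 61.0| / 10.1 = 0.5149
Noncentrality parameter: δ = d / √(1/n₁ + 1/n₂) = 0.5149 / √(1/85 + 1/40) = 2.6851
One-sided α = 0.1 → critical value z_{0.1} = 1.282.
Power = Φ(δ − 1.282) = Φ(1.404) = 0.9198.
Type II error: β = 1 − power = 1 − 0.9198 = 0.0802.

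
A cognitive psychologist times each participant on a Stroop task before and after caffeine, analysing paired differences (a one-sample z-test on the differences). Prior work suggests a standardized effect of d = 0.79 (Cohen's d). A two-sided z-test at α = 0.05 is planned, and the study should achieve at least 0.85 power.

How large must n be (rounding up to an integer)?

n = 15

For power 0.85 need Φ(δ − z_{0.025}) = 0.85, so δ = z_{0.025} + z_{0.15} = 1.960 + 1.036 = 2.996.
(The Φ(−δ − z_{α/2}) term is vanishingly small for δ > 0 and is dropped in the standard sample-size formula.)
δ = d·√n ⇒ n = (δ/d)² = (2.996 / 0.79)² = 14.39.
Rounding up, n = 15.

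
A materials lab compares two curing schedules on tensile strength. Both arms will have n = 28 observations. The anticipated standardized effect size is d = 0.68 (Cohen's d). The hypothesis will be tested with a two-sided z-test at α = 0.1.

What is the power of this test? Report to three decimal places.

Power ≈ 0.816

Noncentrality parameter: δ = d·√(n/2) = 0.68 × √(28/2) = 2.5443
Critical value for a two-sided test at α = 0.1: z_{α/2} = 1.645.
Power = Φ(δ − 1.645) + Φ(−δ − 1.645) = Φ(0.899) + Φ(-4.189) = 0.8158 + 0.0000 = 0.8158.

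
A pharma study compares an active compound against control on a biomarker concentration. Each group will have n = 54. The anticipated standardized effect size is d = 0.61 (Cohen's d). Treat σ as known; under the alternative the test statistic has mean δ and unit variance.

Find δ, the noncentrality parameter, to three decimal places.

The noncentrality parameter scales effect size by the design's sample-size factor: δ = d·√(n/2) = 0.61 × √(54/2) = 3.1697

δ ≈ 3.170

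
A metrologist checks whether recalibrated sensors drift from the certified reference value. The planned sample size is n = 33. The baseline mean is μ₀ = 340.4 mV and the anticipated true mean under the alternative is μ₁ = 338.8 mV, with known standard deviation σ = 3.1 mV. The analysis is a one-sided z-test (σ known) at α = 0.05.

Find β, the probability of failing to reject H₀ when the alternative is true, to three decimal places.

Standardized effect: d = |μ₁ − μ₀| / σ = |338.8 − 340.4| / 3.1 = 0.5161
Noncentrality parameter: δ = d·√n = 0.5161 × √33 = 2.9649
One-sided α = 0.05 → critical value z_{0.05} = 1.645.
Power = P(Z > 1.645 − δ) = Φ(1.320) = 0.9066.
Type II error: β = 1 − power = 1 − 0.9066 = 0.0934.

β ≈ 0.093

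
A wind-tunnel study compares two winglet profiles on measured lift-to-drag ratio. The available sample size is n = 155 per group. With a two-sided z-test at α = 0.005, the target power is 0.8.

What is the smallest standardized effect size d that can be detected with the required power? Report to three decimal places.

d ≈ 0.414

Required noncentrality: δ = z_{0.0025} + z_{0.20} = 2.807 + 0.842 = 3.649.
(The second rejection-region term Φ(−δ − z_{α/2}) is negligible and dropped.)
δ = d·√(n/2) ⇒ d = δ/√(n/2) = 3.649/√(155/2) = 0.4145.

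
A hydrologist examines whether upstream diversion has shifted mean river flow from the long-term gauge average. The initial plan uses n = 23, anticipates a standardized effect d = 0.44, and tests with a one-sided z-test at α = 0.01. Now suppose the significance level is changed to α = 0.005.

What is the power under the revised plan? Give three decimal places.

δ = d·√n = 0.44 × √23 = 2.1102 (unchanged). New critical value: z_{0.005} = 2.576.
Revised power = P(Z > 2.576 − δ) = Φ(-0.466) = 0.3207.

Power ≈ 0.321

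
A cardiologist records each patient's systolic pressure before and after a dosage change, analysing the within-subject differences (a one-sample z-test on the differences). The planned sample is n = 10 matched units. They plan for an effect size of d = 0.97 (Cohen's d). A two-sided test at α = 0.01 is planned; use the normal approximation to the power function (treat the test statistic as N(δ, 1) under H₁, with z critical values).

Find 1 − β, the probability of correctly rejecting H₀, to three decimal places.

Power ≈ 0.688

Noncentrality parameter: δ = d·√n = 0.97 × √10 = 3.0674
Critical value for a two-sided test at α = 0.01: z_{α/2} = 2.576.
Power = Φ(δ − 2.576) + Φ(−δ − 2.576) = Φ(0.492) + Φ(-5.643) = 0.6885 + 0.0000 = 0.6885.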